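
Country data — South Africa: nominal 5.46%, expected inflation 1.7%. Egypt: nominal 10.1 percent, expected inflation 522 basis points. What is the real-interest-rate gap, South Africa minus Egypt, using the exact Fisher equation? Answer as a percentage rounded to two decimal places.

-0.94%

South Africa: (1 + 0.0546)/(1 + 0.0170) − 1 = 3.6971%
Egypt: (1 + 0.1010)/(1 + 0.0522) − 1 = 4.6379%
Differential = 3.6971% − 4.6379% = -0.9408% → -0.94%.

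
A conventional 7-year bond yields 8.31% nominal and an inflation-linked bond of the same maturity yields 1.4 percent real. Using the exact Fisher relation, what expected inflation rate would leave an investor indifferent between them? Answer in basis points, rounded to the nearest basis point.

(1 + π) = (1 + i)/(1 + r) = 1.08310 / 1.01400 = 1.068146
Break-even inflation = 1.068146 − 1 → 681 basis points.

681 basis points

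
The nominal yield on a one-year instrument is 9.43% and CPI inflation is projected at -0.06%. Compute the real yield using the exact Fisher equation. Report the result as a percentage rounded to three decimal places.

1 + r = 1.09430 / 0.99940 = 1.094957
r = 1.094957 − 1 = 9.4957%, i.e. 9.496%.

9.496%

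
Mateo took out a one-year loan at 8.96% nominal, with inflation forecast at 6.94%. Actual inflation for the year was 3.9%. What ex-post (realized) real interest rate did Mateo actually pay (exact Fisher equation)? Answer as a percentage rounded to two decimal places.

Ex-post: (1 + 0.0896)/(1 + 0.0390) − 1 = 4.8701%
So the realized real rate is 4.87%.

4.87%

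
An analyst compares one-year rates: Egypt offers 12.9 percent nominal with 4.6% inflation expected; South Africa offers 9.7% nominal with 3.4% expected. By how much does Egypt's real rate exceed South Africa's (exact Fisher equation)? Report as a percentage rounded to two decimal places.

1.84%

Egypt: (1 + 0.1290)/(1 + 0.0460) − 1 = 7.9350%
South Africa: (1 + 0.0970)/(1 + 0.0340) − 1 = 6.0928%
Differential = 7.9350% − 6.0928% = 1.8421% → 1.84%.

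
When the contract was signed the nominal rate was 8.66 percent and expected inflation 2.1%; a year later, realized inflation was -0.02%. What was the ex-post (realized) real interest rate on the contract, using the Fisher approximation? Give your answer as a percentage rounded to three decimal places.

Ex-post: 8.66% − (-0.02%) = 8.680%
So the realized real rate is 8.680%.

8.680%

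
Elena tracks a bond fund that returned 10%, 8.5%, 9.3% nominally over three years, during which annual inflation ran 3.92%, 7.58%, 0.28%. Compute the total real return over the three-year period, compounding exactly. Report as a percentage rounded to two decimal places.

16.36%

Compound the nominal returns: 1.1000 × 1.0850 × 1.0930 = 1.304496.
Compound inflation: 1.0392 × 1.0758 × 1.0028 = 1.121102.
Deflate: 1.304496 / 1.121102 = 1.163584.
Total real return = 1.163584 − 1 → 16.36%.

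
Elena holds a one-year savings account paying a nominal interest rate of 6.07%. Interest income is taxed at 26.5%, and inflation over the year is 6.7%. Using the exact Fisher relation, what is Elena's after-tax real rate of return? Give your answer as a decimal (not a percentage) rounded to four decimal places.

After-tax nominal return = 6.07% × (1 − 0.265) = 4.46145%.
1 + r = 1.0446145 / 1.06700 = 0.979020
After-tax real rate = 0.979020 − 1 → -0.0210.

-0.0210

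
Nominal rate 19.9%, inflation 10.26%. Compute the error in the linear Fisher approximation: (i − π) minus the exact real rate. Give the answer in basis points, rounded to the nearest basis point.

90 basis points

Approximate: r ≈ 19.900% − 10.260% = 9.6400%
Exact: (1 + 0.1990)/(1 + 0.1026) − 1 = 8.7430%
Error = 9.6400% − 8.7430% = 0.8970% → 90 basis points.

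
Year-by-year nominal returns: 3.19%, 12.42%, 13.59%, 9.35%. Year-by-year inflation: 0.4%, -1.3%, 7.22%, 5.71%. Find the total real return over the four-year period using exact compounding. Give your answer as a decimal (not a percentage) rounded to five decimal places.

0.28291

Nominal growth factor = 1.0319 × 1.1242 × 1.1359 × 1.0935 = 1.440921
Price-level growth factor = 1.0040 × 0.9870 × 1.0722 × 1.0571 = 1.123163
Real growth factor = 1.440921 / 1.123163 = 1.282913
Total real return = 1.282913 − 1 → 0.28291.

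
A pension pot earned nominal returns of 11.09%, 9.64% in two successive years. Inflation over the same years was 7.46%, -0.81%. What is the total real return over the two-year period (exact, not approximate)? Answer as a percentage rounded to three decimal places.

14.269%

Nominal growth factor = 1.1109 × 1.0964 = 1.217991
Price-level growth factor = 1.0746 × 0.9919 = 1.065896
Real growth factor = 1.217991 / 1.065896 = 1.142692
Total real return = 1.142692 − 1 → 14.269%.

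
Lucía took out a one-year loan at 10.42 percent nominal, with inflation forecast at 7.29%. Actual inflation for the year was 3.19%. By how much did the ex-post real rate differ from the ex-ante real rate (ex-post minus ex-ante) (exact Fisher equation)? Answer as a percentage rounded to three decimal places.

Ex-ante: (1 + 0.1042)/(1 + 0.0729) − 1 = 2.9173%
Ex-post: (1 + 0.1042)/(1 + 0.0319) − 1 = 7.0065%
Difference (ex-post − ex-ante) = 4.0892% → 4.089%.

4.089%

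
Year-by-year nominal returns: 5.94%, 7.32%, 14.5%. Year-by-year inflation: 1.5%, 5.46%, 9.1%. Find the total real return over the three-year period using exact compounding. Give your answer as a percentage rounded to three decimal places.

11.472%

Compound the nominal returns: 1.0594 × 1.0732 × 1.1450 = 1.3018056.
Compound inflation: 1.0150 × 1.0546 × 1.0910 = 1.1678271.
Deflate: 1.3018056 / 1.1678271 = 1.1147245.
Total real return = 1.1147245 − 1 → 11.472%.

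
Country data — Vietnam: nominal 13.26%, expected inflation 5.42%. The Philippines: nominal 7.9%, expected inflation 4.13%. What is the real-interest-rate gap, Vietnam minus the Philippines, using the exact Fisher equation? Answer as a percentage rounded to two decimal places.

Vietnam: (1 + 0.1326)/(1 + 0.0542) − 1 = 7.4369%
The Philippines: (1 + 0.0790)/(1 + 0.0413) − 1 = 3.6205%
Differential = 7.4369% − 3.6205% = 3.8164% → 3.82%.

3.82%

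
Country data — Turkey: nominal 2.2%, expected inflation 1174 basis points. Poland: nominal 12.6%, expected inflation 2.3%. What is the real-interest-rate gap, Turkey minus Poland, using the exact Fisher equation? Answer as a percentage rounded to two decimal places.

Turkey: (1 + 0.0220)/(1 + 0.1174) − 1 = -8.5377%
Poland: (1 + 0.1260)/(1 + 0.0230) − 1 = 10.0684%
Differential = -8.5377% − 10.0684% = -18.6061% → -18.61%.

-18.61%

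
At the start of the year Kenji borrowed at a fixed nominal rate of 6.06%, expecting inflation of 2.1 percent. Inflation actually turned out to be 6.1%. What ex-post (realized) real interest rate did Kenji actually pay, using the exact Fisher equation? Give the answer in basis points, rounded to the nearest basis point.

Ex-post: (1 + 0.0606)/(1 + 0.0610) − 1 = -0.0377%
So the realized real rate is -4 basis points.

-4 basis points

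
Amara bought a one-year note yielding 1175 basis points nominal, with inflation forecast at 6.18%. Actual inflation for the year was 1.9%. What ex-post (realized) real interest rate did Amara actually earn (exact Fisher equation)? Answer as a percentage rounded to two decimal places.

Ex-post: (1 + 0.1175)/(1 + 0.0190) − 1 = 9.6663%
So the realized real rate is 9.67%.

9.67%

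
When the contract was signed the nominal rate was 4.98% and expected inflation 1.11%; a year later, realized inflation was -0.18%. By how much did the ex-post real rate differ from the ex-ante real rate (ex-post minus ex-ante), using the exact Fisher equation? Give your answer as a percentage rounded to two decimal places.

Ex-ante: (1 + 0.0498)/(1 + 0.0111) − 1 = 3.8275%
Ex-post: (1 + 0.0498)/(1 − 0.0018) − 1 = 5.1693%
Difference (ex-post − ex-ante) = 1.3418% → 1.34%.

1.34%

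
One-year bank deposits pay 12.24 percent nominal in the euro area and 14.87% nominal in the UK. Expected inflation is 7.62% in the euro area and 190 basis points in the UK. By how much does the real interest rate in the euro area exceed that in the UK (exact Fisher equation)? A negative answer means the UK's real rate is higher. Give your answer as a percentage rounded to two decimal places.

The euro area: (1 + 0.1224)/(1 + 0.0762) − 1 = 4.2929%
The UK: (1 + 0.1487)/(1 + 0.0190) − 1 = 12.7282%
Differential = 4.2929% − 12.7282% = -8.4353% → -8.44%.

-8.44%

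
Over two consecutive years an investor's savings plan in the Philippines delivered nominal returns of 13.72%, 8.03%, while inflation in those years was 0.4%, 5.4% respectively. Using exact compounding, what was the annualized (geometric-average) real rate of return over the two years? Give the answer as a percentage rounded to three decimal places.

Compound the nominal returns: 1.1372 × 1.0803 = 1.22851716.
Compound inflation: 1.0040 × 1.0540 = 1.05821600.
Deflate: 1.22851716 / 1.05821600 = 1.16093232.
Annualized real rate = 1.16093232^(1/2) − 1 = 7.7466% → 7.747%.

7.747%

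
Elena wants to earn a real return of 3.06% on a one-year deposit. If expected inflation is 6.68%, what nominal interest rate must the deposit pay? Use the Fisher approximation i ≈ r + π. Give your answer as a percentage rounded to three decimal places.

i ≈ r + π = 3.06% + 6.68% = 9.740%.

9.740%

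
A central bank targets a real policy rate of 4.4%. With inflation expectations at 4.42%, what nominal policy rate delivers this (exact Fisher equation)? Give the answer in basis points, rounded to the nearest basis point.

901 basis points

(1 + i) = (1 + r)(1 + π) = 1.04400 × 1.04420 = 1.0901448
i = 1.0901448 − 1, so the required nominal rate is 901 basis points.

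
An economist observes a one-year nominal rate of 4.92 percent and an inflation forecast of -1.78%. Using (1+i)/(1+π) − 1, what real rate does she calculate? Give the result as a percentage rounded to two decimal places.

6.82%

By the Fisher equation, 1 + r = (1 + i)/(1 + π).
1 + r = 1.04920 / 0.98220 = 1.068214
r = 1.068214 − 1 = 6.8214%, i.e. 6.82%.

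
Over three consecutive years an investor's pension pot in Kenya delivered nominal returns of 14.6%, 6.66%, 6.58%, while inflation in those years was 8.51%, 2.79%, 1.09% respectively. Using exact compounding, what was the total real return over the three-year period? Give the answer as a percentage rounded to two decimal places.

Nominal growth factor = 1.1460 × 1.0666 × 1.0658 = 1.302752
Price-level growth factor = 1.0851 × 1.0279 × 1.0109 = 1.127532
Real growth factor = 1.302752 / 1.127532 = 1.155402
Total real return = 1.155402 − 1 → 15.54%.

15.54%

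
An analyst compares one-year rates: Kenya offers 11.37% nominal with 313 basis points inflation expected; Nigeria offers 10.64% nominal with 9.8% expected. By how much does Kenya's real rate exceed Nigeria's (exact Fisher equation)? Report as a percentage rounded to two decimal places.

7.22%

Kenya: (1 + 0.1137)/(1 + 0.0313) − 1 = 7.9899%
Nigeria: (1 + 0.1064)/(1 + 0.0980) − 1 = 0.7650%
Differential = 7.9899% − 0.7650% = 7.2249% → 7.22%.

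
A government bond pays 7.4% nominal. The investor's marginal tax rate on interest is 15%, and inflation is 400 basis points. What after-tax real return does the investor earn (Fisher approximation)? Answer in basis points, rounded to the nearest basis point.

After-tax nominal return = 7.4% × (1 − 0.15) = 6.2900%.
r ≈ 6.2900% − 4% → 229 basis points.

229 basis points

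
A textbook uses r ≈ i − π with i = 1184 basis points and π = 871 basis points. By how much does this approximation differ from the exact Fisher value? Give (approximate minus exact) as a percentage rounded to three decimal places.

0.251%

Approximate: r ≈ 11.840% − 8.710% = 3.1300%
Exact: (1 + 0.1184)/(1 + 0.0871) − 1 = 2.8792%
Error = 3.1300% − 2.8792% = 0.2508% → 0.251%.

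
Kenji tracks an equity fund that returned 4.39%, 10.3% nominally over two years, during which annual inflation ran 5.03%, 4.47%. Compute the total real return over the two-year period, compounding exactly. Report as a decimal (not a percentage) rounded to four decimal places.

Nominal growth factor = 1.0439 × 1.1030 = 1.151422
Price-level growth factor = 1.0503 × 1.0447 = 1.097248
Real growth factor = 1.151422 / 1.097248 = 1.049372
Total real return = 1.049372 − 1 → 0.0494.

0.0494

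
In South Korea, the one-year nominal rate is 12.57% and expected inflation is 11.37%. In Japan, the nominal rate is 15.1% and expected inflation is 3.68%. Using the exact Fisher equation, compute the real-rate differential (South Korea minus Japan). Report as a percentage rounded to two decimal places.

-9.94%

South Korea: (1 + 0.1257)/(1 + 0.1137) − 1 = 1.0775%
Japan: (1 + 0.1510)/(1 + 0.0368) − 1 = 11.0147%
Differential = 1.0775% − 11.0147% = -9.9372% → -9.94%.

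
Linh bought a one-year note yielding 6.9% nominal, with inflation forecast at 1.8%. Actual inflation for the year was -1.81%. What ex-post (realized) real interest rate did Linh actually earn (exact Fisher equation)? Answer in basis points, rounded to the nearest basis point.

Ex-post: (1 + 0.0690)/(1 − 0.0181) − 1 = 8.8706%
So the realized real rate is 887 basis points.

887 basis points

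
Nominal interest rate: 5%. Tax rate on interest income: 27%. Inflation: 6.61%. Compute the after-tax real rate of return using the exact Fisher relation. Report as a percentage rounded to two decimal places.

-2.78%

After-tax nominal return = 5% × (1 − 0.27) = 3.6500%.
1 + r = 1.03650 / 1.06610 = 0.972235
After-tax real rate = 0.972235 − 1 → -2.78%.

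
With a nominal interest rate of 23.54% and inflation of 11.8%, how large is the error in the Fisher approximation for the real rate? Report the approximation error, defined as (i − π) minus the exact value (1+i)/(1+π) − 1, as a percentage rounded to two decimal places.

1.24%

Approximate: r ≈ 23.540% − 11.800% = 11.7400%
Exact: (1 + 0.2354)/(1 + 0.1180) − 1 = 10.5009%
Error = 11.7400% − 10.5009% = 1.2391% → 1.24%.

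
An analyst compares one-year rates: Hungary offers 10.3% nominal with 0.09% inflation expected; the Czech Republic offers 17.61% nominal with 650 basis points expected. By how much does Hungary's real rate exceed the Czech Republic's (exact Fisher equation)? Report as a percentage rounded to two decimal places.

Hungary: (1 + 0.1030)/(1 + 0.0009) − 1 = 10.2008%
The Czech Republic: (1 + 0.1761)/(1 + 0.0650) − 1 = 10.4319%
Differential = 10.2008% − 10.4319% = -0.2311% → -0.23%.

-0.23%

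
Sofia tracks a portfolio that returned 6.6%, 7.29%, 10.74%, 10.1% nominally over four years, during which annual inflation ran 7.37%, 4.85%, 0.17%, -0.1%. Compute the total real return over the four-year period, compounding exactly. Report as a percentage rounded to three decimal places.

Compound the nominal returns: 1.0660 × 1.0729 × 1.1074 × 1.1010 = 1.394467.
Compound inflation: 1.0737 × 1.0485 × 1.0017 × 0.9990 = 1.126561.
Deflate: 1.394467 / 1.126561 = 1.237809.
Total real return = 1.237809 − 1 → 23.781%.

23.781%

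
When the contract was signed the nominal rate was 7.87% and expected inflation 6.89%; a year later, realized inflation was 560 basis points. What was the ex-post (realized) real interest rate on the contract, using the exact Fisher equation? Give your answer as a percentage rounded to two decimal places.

Ex-post: (1 + 0.0787)/(1 + 0.0560) − 1 = 2.1496%
So the realized real rate is 2.15%.

2.15%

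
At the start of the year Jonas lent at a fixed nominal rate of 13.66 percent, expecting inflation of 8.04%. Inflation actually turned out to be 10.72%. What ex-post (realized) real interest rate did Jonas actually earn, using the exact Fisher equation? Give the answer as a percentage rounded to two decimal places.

2.66%

Ex-post: (1 + 0.1366)/(1 + 0.1072) − 1 = 2.6553%
So the realized real rate is 2.66%.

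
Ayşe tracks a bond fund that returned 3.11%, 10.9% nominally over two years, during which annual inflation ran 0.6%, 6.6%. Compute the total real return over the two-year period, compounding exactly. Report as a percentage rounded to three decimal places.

6.629%

Compound the nominal returns: 1.0311 × 1.1090 = 1.143490.
Compound inflation: 1.0060 × 1.0660 = 1.072396.
Deflate: 1.143490 / 1.072396 = 1.066294.
Total real return = 1.066294 − 1 → 6.629%.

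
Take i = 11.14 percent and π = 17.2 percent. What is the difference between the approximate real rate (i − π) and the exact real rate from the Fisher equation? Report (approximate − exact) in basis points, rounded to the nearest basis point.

-89 basis points

Approximate: r ≈ 11.140% − 17.200% = -6.0600%
Exact: (1 + 0.1114)/(1 + 0.1720) − 1 = -5.1706%
Error = -6.0600% − (-5.1706%) = -0.8894% → -89 basis points.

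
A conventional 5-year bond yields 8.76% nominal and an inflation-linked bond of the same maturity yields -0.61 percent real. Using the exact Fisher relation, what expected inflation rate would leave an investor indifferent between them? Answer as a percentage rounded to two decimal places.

(1 + π) = (1 + i)/(1 + r) = 1.08760 / 0.99390 = 1.094275
Break-even inflation = 1.094275 − 1 → 9.43%.

9.43%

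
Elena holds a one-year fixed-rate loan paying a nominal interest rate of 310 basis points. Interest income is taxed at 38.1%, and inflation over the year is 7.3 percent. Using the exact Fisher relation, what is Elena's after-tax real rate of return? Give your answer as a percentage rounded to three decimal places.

After-tax nominal return = 3.1% × (1 − 0.381) = 1.9189%.
1 + r = 1.019189 / 1.07300 = 0.949850
After-tax real rate = 0.949850 − 1 → -5.015%.

-5.015%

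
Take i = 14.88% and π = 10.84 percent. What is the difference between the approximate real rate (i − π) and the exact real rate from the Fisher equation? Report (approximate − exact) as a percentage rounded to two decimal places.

Approximate: r ≈ 14.880% − 10.840% = 4.0400%
Exact: (1 + 0.1488)/(1 + 0.1084) − 1 = 3.6449%
Error = 4.0400% − 3.6449% = 0.3951% → 0.40%.

0.40%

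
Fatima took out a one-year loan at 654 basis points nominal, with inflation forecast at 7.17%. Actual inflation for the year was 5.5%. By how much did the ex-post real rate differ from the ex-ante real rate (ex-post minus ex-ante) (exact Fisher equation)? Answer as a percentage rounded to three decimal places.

1.574%

Ex-ante: (1 + 0.0654)/(1 + 0.0717) − 1 = -0.5879%
Ex-post: (1 + 0.0654)/(1 + 0.0550) − 1 = 0.9858%
Difference (ex-post − ex-ante) = 1.5736% → 1.574%.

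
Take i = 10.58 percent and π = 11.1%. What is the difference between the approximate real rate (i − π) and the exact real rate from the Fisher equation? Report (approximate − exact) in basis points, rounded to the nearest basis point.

Approximate: r ≈ 10.580% − 11.100% = -0.5200%
Exact: (1 + 0.1058)/(1 + 0.1110) − 1 = -0.4680%
Error = -0.5200% − (-0.4680%) = -0.0520% → -5 basis points.

-5 basis points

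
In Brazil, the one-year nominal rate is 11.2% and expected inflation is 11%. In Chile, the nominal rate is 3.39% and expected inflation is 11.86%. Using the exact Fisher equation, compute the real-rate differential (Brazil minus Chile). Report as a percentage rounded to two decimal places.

Brazil: (1 + 0.1120)/(1 + 0.1100) − 1 = 0.1802%
Chile: (1 + 0.0339)/(1 + 0.1186) − 1 = -7.5720%
Differential = 0.1802% − (-7.5720%) = 7.7521% → 7.75%.

7.75%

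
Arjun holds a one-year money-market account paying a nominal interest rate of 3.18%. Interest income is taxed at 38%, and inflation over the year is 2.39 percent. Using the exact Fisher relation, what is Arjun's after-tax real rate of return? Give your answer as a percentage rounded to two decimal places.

After-tax nominal return = 3.18% × (1 − 0.38) = 1.9716%.
1 + r = 1.019716 / 1.02390 = 0.995914
After-tax real rate = 0.995914 − 1 → -0.41%.

-0.41%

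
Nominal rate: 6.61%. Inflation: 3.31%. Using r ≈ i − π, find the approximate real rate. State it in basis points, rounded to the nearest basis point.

r ≈ i − π = 6.61% − 3.31% = 330 basis points.

330 basis points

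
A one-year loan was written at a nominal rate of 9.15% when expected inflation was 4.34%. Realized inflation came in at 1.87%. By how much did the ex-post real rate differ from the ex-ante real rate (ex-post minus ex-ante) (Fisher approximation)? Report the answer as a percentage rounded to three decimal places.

2.470%

Ex-ante: 9.15% − 4.34% = 4.810%
Ex-post: 9.15% − 1.87% = 7.280%
Difference (ex-post − ex-ante) = 2.4700% → 2.470%.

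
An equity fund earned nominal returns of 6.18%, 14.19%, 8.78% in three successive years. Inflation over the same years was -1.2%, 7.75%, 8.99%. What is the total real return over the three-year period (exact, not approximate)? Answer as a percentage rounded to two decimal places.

Nominal growth factor = 1.0618 × 1.1419 × 1.0878 = 1.318924
Price-level growth factor = 0.9880 × 1.0775 × 1.0899 = 1.160275
Real growth factor = 1.318924 / 1.160275 = 1.136734
Total real return = 1.136734 − 1 → 13.67%.

13.67%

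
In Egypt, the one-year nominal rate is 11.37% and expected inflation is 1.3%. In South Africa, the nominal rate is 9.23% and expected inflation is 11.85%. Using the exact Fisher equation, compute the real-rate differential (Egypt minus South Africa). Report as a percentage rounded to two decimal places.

12.28%

Egypt: (1 + 0.1137)/(1 + 0.0130) − 1 = 9.9408%
South Africa: (1 + 0.0923)/(1 + 0.1185) − 1 = -2.3424%
Differential = 9.9408% − (-2.3424%) = 12.2832% → 12.28%.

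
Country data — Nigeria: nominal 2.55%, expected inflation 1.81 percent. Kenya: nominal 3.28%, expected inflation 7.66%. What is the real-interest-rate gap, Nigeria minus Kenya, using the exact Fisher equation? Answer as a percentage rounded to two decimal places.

Nigeria: (1 + 0.0255)/(1 + 0.0181) − 1 = 0.7268%
Kenya: (1 + 0.0328)/(1 + 0.0766) − 1 = -4.0684%
Differential = 0.7268% − (-4.0684%) = 4.7952% → 4.80%.

4.80%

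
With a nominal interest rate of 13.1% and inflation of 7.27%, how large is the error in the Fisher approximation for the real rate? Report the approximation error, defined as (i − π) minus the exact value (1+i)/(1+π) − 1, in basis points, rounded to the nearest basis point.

Approximate: r ≈ 13.100% − 7.270% = 5.8300%
Exact: (1 + 0.1310)/(1 + 0.0727) − 1 = 5.4349%
Error = 5.8300% − 5.4349% = 0.3951% → 40 basis points.

40 basis points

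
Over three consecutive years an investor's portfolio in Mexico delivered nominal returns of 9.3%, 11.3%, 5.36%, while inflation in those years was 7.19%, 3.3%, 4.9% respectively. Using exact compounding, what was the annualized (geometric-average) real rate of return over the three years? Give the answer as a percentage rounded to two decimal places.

Nominal growth factor = 1.0930 × 1.1130 × 1.0536 = 1.28171388
Price-level growth factor = 1.0719 × 1.0330 × 1.0490 = 1.16152906
Real growth factor = 1.28171388 / 1.16152906 = 1.10347121
Annualized real rate = 1.10347121^(1/3) − 1 = 3.3365% → 3.34%.

3.34%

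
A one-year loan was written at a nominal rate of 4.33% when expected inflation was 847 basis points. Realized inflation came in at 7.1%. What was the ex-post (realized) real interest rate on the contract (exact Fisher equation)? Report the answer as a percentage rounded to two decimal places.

-2.59%

Ex-post: (1 + 0.0433)/(1 + 0.0710) − 1 = -2.5864%
So the realized real rate is -2.59%.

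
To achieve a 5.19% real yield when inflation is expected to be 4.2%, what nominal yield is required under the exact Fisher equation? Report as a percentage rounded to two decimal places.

(1 + i) = (1 + r)(1 + π) = 1.05190 × 1.04200 = 1.0960798
i = 1.0960798 − 1, so the required nominal rate is 9.61%.

9.61%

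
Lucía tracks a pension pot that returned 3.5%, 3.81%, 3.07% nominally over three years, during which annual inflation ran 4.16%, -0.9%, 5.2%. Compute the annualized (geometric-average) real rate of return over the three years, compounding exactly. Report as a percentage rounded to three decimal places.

0.656%

Nominal growth factor = 1.0350 × 1.0381 × 1.0307 = 1.10741861
Price-level growth factor = 1.0416 × 0.9910 × 1.0520 = 1.08590133
Real growth factor = 1.10741861 / 1.08590133 = 1.01981513
Annualized real rate = 1.01981513^(1/3) − 1 = 0.6562% → 0.656%.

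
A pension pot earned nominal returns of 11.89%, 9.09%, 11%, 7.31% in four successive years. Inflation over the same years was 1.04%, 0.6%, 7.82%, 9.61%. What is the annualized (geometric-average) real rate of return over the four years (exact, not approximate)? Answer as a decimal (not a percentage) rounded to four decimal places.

0.0489

Nominal growth factor = 1.1189 × 1.0909 × 1.1100 × 1.0731 = 1.45391625
Price-level growth factor = 1.0104 × 1.0060 × 1.0782 × 1.0961 = 1.20127053
Real growth factor = 1.45391625 / 1.20127053 = 1.21031542
Annualized real rate = 1.21031542^(1/4) − 1 = 4.8877% → 0.0489.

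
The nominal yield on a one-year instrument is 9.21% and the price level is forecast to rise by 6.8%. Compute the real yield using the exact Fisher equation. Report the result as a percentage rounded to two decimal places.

2.26%

By the Fisher identity, 1 + r = (1 + i)/(1 + π).
1 + r = 1.09210 / 1.06800 = 1.022566
r = 1.022566 − 1 = 2.2566%, i.e. 2.26%.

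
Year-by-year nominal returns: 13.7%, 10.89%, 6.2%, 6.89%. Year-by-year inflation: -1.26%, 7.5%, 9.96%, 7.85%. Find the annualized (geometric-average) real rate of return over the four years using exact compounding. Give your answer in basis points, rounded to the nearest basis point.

Compound the nominal returns: 1.1370 × 1.1089 × 1.0620 × 1.0689 = 1.43124651.
Compound inflation: 0.9874 × 1.0750 × 1.0996 × 1.0785 = 1.25879923.
Deflate: 1.43124651 / 1.25879923 = 1.13699348.
Annualized real rate = 1.13699348^(1/4) − 1 = 3.2618% → 326 basis points.

326 basis points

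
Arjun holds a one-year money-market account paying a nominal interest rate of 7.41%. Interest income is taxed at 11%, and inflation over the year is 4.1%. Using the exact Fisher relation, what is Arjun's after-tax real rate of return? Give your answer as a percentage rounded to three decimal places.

After-tax nominal return = 7.41% × (1 − 0.11) = 6.5949%.
1 + r = 1.065949 / 1.04100 = 1.023966
After-tax real rate = 1.023966 − 1 → 2.397%.

2.397%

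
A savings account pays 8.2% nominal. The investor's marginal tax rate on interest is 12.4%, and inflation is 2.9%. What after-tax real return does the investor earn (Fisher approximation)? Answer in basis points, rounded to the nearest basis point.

After-tax nominal return = 8.2% × (1 − 0.124) = 7.1832%.
r ≈ 7.1832% − 2.9% → 428 basis points.

428 basis points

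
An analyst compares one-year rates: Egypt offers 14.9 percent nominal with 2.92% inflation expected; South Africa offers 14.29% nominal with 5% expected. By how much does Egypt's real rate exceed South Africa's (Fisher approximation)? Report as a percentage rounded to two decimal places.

2.69%

Egypt: 14.9% − 2.92% = 11.980%
South Africa: 14.29% − 5% = 9.290%
Differential = 2.690% → 2.69%.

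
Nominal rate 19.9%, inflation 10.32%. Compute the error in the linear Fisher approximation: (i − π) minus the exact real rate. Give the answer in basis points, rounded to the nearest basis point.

Approximate: r ≈ 19.900% − 10.320% = 9.5800%
Exact: (1 + 0.1990)/(1 + 0.1032) − 1 = 8.6838%
Error = 9.5800% − 8.6838% = 0.8962% → 90 basis points.

90 basis points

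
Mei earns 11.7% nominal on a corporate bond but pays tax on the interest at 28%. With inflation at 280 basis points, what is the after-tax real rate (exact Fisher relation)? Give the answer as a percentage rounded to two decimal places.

After-tax nominal return = 11.7% × (1 − 0.28) = 8.4240%.
1 + r = 1.08424 / 1.02800 = 1.054708
After-tax real rate = 1.054708 − 1 → 5.47%.

5.47%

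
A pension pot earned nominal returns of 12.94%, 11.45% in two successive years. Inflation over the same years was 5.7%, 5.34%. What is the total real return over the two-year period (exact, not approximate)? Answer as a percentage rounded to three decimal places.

Compound the nominal returns: 1.1294 × 1.1145 = 1.258716.
Compound inflation: 1.0570 × 1.0534 = 1.113444.
Deflate: 1.258716 / 1.113444 = 1.130471.
Total real return = 1.130471 − 1 → 13.047%.

13.047%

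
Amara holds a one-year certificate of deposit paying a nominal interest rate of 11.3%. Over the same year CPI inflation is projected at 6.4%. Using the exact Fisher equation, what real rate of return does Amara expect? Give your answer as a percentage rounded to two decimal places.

By the Fisher equation, 1 + r = (1 + i)/(1 + π).
1 + r = 1.11300 / 1.06400 = 1.046053
r = 1.046053 − 1 = 4.6053%, i.e. 4.61%.

4.61%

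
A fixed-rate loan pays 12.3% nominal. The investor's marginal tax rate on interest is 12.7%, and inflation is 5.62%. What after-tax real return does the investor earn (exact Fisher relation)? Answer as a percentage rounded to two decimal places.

After-tax nominal return = 12.3% × (1 − 0.127) = 10.7379%.
1 + r = 1.107379 / 1.05620 = 1.048456
After-tax real rate = 1.048456 − 1 → 4.85%.

4.85%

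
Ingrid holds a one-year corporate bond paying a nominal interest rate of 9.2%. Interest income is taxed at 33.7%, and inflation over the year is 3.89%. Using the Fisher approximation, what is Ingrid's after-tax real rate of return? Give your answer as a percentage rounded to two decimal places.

After-tax nominal return = 9.2% × (1 − 0.337) = 6.0996%.
r ≈ 6.0996% − 3.89% → 2.21%.

2.21%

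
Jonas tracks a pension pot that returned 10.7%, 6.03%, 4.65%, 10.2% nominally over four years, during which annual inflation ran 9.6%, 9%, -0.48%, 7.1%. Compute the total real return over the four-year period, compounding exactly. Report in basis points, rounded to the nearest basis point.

631 basis points

Compound the nominal returns: 1.1070 × 1.0603 × 1.0465 × 1.1020 = 1.353621.
Compound inflation: 1.0960 × 1.0900 × 0.9952 × 1.0710 = 1.273318.
Deflate: 1.353621 / 1.273318 = 1.063066.
Total real return = 1.063066 − 1 → 631 basis points.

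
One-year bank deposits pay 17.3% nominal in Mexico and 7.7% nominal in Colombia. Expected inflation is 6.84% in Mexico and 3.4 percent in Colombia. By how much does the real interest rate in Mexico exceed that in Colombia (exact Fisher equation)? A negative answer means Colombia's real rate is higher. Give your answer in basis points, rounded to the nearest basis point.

Mexico: (1 + 0.1730)/(1 + 0.0684) − 1 = 9.7903%
Colombia: (1 + 0.0770)/(1 + 0.0340) − 1 = 4.1586%
Differential = 9.7903% − 4.1586% = 5.6317% → 563 basis points.

563 basis points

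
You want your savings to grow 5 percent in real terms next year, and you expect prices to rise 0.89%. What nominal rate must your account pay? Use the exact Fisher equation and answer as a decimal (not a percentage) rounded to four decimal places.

(1 + i) = (1 + r)(1 + π) = 1.05000 × 1.00890 = 1.059345
i = 1.059345 − 1, so the required nominal rate is 0.0593.

0.0593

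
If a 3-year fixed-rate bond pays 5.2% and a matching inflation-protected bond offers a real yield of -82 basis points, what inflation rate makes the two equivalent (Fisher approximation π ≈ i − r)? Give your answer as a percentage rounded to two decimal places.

π ≈ i − r = 5.2% − (-0.82%) → 6.02%.

6.02%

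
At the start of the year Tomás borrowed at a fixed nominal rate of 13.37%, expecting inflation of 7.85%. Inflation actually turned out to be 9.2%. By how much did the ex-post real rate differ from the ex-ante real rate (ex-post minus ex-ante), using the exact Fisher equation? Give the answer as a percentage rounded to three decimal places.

Ex-ante: (1 + 0.1337)/(1 + 0.0785) − 1 = 5.11822%
Ex-post: (1 + 0.1337)/(1 + 0.0920) − 1 = 3.81868%
Difference (ex-post − ex-ante) = -1.29954% → -1.300%.

-1.300%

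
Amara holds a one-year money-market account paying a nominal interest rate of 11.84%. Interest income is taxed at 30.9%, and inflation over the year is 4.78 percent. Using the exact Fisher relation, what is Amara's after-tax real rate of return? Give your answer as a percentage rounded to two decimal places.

3.25%

After-tax nominal return = 11.84% × (1 − 0.309) = 8.18144%.
1 + r = 1.0818144 / 1.04780 = 1.032463
After-tax real rate = 1.032463 − 1 → 3.25%.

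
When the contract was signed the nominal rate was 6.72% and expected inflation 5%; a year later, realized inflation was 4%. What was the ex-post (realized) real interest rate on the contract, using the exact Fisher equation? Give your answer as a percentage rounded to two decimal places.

2.62%

Ex-post: (1 + 0.0672)/(1 + 0.0400) − 1 = 2.6154%
So the realized real rate is 2.62%.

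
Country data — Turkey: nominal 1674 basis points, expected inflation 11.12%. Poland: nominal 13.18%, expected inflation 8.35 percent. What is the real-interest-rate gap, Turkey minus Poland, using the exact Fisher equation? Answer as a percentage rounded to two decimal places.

Turkey: (1 + 0.1674)/(1 + 0.1112) − 1 = 5.0576%
Poland: (1 + 0.1318)/(1 + 0.0835) − 1 = 4.4578%
Differential = 5.0576% − 4.4578% = 0.5998% → 0.60%.

0.60%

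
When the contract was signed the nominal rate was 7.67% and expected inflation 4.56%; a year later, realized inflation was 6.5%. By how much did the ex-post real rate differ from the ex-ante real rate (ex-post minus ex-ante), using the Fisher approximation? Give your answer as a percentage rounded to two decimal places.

Ex-ante: 7.67% − 4.56% = 3.110%
Ex-post: 7.67% − 6.5% = 1.170%
Difference (ex-post − ex-ante) = -1.9400% → -1.94%.

-1.94%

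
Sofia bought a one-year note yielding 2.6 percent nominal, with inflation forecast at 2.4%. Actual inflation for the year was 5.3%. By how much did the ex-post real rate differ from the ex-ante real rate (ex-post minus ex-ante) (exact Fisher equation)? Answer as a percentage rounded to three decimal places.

-2.759%

Ex-ante: (1 + 0.0260)/(1 + 0.0240) − 1 = 0.1953%
Ex-post: (1 + 0.0260)/(1 + 0.0530) − 1 = -2.5641%
Difference (ex-post − ex-ante) = -2.7594% → -2.759%.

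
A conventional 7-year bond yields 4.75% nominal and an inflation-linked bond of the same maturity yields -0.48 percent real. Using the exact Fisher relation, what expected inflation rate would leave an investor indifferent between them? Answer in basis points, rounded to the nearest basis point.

526 basis points

(1 + π) = (1 + i)/(1 + r) = 1.04750 / 0.99520 = 1.052552
Break-even inflation = 1.052552 − 1 → 526 basis points.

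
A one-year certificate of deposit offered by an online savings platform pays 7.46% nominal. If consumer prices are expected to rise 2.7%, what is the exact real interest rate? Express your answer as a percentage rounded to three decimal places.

4.635%

1 + r = 1.07460 / 1.02700 = 1.046349
r = 1.046349 − 1 = 4.6349%, i.e. 4.635%.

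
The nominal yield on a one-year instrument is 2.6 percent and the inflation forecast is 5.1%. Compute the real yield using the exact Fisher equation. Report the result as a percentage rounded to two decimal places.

-2.38%

By the Fisher relation, 1 + r = (1 + i)/(1 + π).
1 + r = 1.02600 / 1.05100 = 0.976213
r = 0.976213 − 1 = -2.3787%, i.e. -2.38%.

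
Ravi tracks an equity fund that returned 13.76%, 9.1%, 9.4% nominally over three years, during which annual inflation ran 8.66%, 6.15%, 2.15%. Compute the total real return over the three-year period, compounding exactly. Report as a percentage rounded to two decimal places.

Nominal growth factor = 1.1376 × 1.0910 × 1.0940 = 1.357787
Price-level growth factor = 1.0866 × 1.0615 × 1.0215 = 1.178225
Real growth factor = 1.357787 / 1.178225 = 1.152401
Total real return = 1.152401 − 1 → 15.24%.

15.24%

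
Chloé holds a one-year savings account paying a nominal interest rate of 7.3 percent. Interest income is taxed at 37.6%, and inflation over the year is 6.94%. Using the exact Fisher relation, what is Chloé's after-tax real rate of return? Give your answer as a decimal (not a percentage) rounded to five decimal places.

After-tax nominal return = 7.3% × (1 − 0.376) = 4.5552%.
1 + r = 1.045552 / 1.06940 = 0.977700
After-tax real rate = 0.977700 − 1 → -0.02230.

-0.02230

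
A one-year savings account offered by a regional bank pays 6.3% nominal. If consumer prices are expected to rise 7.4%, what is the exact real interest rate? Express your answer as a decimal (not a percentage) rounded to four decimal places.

1 + r = 1.06300 / 1.07400 = 0.989758
r = 0.989758 − 1 = -1.0242%, i.e. -0.0102.

-0.0102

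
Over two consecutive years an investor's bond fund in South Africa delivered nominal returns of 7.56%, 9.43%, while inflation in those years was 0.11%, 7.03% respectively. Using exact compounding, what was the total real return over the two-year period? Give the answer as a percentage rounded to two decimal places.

Compound the nominal returns: 1.0756 × 1.0943 = 1.177029.
Compound inflation: 1.0011 × 1.0703 = 1.071477.
Deflate: 1.177029 / 1.071477 = 1.098510.
Total real return = 1.098510 − 1 → 9.85%.

9.85%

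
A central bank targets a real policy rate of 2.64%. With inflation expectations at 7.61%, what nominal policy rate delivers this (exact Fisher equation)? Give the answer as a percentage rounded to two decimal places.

10.45%

(1 + i) = (1 + r)(1 + π) = 1.02640 × 1.07610 = 1.10450904
i = 1.10450904 − 1, so the required nominal rate is 10.45%.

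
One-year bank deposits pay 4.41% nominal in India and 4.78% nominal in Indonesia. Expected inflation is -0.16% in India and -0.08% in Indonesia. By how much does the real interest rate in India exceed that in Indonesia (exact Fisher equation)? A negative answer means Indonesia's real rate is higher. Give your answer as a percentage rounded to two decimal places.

India: (1 + 0.0441)/(1 − 0.0016) − 1 = 4.5773%
Indonesia: (1 + 0.0478)/(1 − 0.0008) − 1 = 4.8639%
Differential = 4.5773% − 4.8639% = -0.2866% → -0.29%.

-0.29%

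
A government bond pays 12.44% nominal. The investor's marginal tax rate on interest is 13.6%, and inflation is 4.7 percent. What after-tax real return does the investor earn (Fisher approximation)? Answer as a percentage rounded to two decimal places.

6.05%

After-tax nominal return = 12.44% × (1 − 0.136) = 10.74816%.
r ≈ 10.74816% − 4.7% → 6.05%.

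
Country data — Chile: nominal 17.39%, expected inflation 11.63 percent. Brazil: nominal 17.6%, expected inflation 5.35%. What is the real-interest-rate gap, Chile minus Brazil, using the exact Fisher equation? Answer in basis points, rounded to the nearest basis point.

-647 basis points

Chile: (1 + 0.1739)/(1 + 0.1163) − 1 = 5.1599%
Brazil: (1 + 0.1760)/(1 + 0.0535) − 1 = 11.6279%
Differential = 5.1599% − 11.6279% = -6.4680% → -647 basis points.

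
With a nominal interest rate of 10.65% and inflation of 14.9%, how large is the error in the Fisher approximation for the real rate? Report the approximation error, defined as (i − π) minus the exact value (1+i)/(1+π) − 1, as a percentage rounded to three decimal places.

Approximate: r ≈ 10.650% − 14.900% = -4.2500%
Exact: (1 + 0.1065)/(1 + 0.1490) − 1 = -3.6989%
Error = -4.2500% − (-3.6989%) = -0.5511% → -0.551%.

-0.551%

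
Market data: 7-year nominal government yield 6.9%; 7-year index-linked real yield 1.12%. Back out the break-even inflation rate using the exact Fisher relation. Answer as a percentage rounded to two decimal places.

(1 + π) = (1 + i)/(1 + r) = 1.06900 / 1.01120 = 1.057160
Break-even inflation = 1.057160 − 1 → 5.72%.

5.72%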